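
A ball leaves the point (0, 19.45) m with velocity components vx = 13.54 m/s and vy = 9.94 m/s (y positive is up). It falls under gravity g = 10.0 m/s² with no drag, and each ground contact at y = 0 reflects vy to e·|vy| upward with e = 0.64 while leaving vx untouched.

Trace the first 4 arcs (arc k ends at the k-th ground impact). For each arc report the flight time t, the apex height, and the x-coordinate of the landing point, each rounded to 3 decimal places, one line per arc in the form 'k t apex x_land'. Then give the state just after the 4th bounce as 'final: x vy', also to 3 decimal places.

1 3.203 24.390 43.364
2 2.827 9.990 81.642
3 1.809 4.092 106.140
4 1.158 1.676 121.819
final: 121.819 3.705

Arc 1: start y=19.450, vy=9.940 → t=3.203, apex=24.390, x_land=43.364, impact vy=-22.086
  bounce: vy ← 0.64·22.086 = 14.135
Arc 2: start y=0.000, vy=14.135 → t=2.827, apex=9.990, x_land=81.642, impact vy=-14.135
  bounce: vy ← 0.64·14.135 = 9.047
Arc 3: start y=0.000, vy=9.047 → t=1.809, apex=4.092, x_land=106.140, impact vy=-9.047
  bounce: vy ← 0.64·9.047 = 5.790
Arc 4: start y=0.000, vy=5.790 → t=1.158, apex=1.676, x_land=121.819, impact vy=-5.790
  bounce: vy ← 0.64·5.790 = 3.705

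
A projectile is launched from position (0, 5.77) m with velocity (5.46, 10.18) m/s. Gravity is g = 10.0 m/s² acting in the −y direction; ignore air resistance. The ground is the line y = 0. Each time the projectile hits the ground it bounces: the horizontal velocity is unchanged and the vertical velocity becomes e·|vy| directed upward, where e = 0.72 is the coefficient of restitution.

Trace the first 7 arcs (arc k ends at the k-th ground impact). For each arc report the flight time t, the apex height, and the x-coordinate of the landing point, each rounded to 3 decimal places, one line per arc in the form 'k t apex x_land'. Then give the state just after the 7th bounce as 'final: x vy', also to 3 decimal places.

Arc 1: start y=5.770, vy=10.180 → t=2.498, apex=10.952, x_land=13.639, impact vy=-14.800
  bounce: vy ← 0.72·14.800 = 10.656
Arc 2: start y=0.000, vy=10.656 → t=2.131, apex=5.677, x_land=25.275, impact vy=-10.656
  bounce: vy ← 0.72·10.656 = 7.672
Arc 3: start y=0.000, vy=7.672 → t=1.534, apex=2.943, x_land=33.653, impact vy=-7.672
  bounce: vy ← 0.72·7.672 = 5.524
Arc 4: start y=0.000, vy=5.524 → t=1.105, apex=1.526, x_land=39.685, impact vy=-5.524
  bounce: vy ← 0.72·5.524 = 3.977
Arc 5: start y=0.000, vy=3.977 → t=0.795, apex=0.791, x_land=44.028, impact vy=-3.977
  bounce: vy ← 0.72·3.977 = 2.864
Arc 6: start y=0.000, vy=2.864 → t=0.573, apex=0.410, x_land=47.156, impact vy=-2.864
  bounce: vy ← 0.72·2.864 = 2.062
Arc 7: start y=0.000, vy=2.062 → t=0.412, apex=0.213, x_land=49.407, impact vy=-2.062
  bounce: vy ← 0.72·2.062 = 1.485

1 2.498 10.952 13.639
2 2.131 5.677 25.275
3 1.534 2.943 33.653
4 1.105 1.526 39.685
5 0.795 0.791 44.028
6 0.573 0.410 47.156
7 0.412 0.213 49.407
final: 49.407 1.485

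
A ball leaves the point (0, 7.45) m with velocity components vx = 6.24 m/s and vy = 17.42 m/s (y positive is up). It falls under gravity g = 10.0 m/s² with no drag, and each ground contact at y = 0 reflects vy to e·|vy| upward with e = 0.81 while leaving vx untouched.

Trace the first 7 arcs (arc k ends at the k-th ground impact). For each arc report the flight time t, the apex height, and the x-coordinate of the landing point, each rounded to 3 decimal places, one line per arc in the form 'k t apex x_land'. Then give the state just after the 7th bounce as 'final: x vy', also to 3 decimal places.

1 3.869 22.623 24.143
2 3.446 14.843 45.646
3 2.791 9.738 63.063
4 2.261 6.389 77.170
5 1.831 4.192 88.598
6 1.483 2.750 97.854
7 1.202 1.805 105.351
final: 105.351 4.866

Arc 1: start y=7.450, vy=17.420 → t=3.869, apex=22.623, x_land=24.143, impact vy=-21.271
  bounce: vy ← 0.81·21.271 = 17.230
Arc 2: start y=0.000, vy=17.230 → t=3.446, apex=14.843, x_land=45.646, impact vy=-17.230
  bounce: vy ← 0.81·17.230 = 13.956
Arc 3: start y=0.000, vy=13.956 → t=2.791, apex=9.738, x_land=63.063, impact vy=-13.956
  bounce: vy ← 0.81·13.956 = 11.304
Arc 4: start y=0.000, vy=11.304 → t=2.261, apex=6.389, x_land=77.170, impact vy=-11.304
  bounce: vy ← 0.81·11.304 = 9.156
Arc 5: start y=0.000, vy=9.156 → t=1.831, apex=4.192, x_land=88.598, impact vy=-9.156
  bounce: vy ← 0.81·9.156 = 7.417
Arc 6: start y=0.000, vy=7.417 → t=1.483, apex=2.750, x_land=97.854, impact vy=-7.417
  bounce: vy ← 0.81·7.417 = 6.008
Arc 7: start y=0.000, vy=6.008 → t=1.202, apex=1.805, x_land=105.351, impact vy=-6.008
  bounce: vy ← 0.81·6.008 = 4.866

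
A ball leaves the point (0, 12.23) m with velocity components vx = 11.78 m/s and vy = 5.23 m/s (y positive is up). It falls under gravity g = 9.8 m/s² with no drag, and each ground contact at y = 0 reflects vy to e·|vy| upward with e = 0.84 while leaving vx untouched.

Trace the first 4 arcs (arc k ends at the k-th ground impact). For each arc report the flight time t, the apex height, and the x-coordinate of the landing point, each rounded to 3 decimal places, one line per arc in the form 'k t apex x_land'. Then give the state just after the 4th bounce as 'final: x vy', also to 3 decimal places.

Arc 1: start y=12.230, vy=5.230 → t=2.201, apex=13.626, x_land=25.930, impact vy=-16.342
  bounce: vy ← 0.84·16.342 = 13.727
Arc 2: start y=0.000, vy=13.727 → t=2.801, apex=9.614, x_land=58.932, impact vy=-13.727
  bounce: vy ← 0.84·13.727 = 11.531
Arc 3: start y=0.000, vy=11.531 → t=2.353, apex=6.784, x_land=86.653, impact vy=-11.531
  bounce: vy ← 0.84·11.531 = 9.686
Arc 4: start y=0.000, vy=9.686 → t=1.977, apex=4.787, x_land=109.939, impact vy=-9.686
  bounce: vy ← 0.84·9.686 = 8.136

1 2.201 13.626 25.930
2 2.801 9.614 58.932
3 2.353 6.784 86.653
4 1.977 4.787 109.939
final: 109.939 8.136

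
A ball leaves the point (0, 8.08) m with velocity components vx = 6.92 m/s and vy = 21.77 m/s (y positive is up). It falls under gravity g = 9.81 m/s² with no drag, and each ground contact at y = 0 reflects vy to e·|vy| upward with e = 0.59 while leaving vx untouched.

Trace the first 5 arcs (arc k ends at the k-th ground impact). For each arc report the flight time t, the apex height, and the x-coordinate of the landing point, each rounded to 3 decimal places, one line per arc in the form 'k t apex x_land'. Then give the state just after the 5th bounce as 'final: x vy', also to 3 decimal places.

Arc 1: start y=8.080, vy=21.770 → t=4.783, apex=32.236, x_land=33.097, impact vy=-25.149
  bounce: vy ← 0.59·25.149 = 14.838
Arc 2: start y=0.000, vy=14.838 → t=3.025, apex=11.221, x_land=54.030, impact vy=-14.838
  bounce: vy ← 0.59·14.838 = 8.754
Arc 3: start y=0.000, vy=8.754 → t=1.785, apex=3.906, x_land=66.381, impact vy=-8.754
  bounce: vy ← 0.59·8.754 = 5.165
Arc 4: start y=0.000, vy=5.165 → t=1.053, apex=1.360, x_land=73.667, impact vy=-5.165
  bounce: vy ← 0.59·5.165 = 3.047
Arc 5: start y=0.000, vy=3.047 → t=0.621, apex=0.473, x_land=77.967, impact vy=-3.047
  bounce: vy ← 0.59·3.047 = 1.798

1 4.783 32.236 33.097
2 3.025 11.221 54.030
3 1.785 3.906 66.381
4 1.053 1.360 73.667
5 0.621 0.473 77.967
final: 77.967 1.798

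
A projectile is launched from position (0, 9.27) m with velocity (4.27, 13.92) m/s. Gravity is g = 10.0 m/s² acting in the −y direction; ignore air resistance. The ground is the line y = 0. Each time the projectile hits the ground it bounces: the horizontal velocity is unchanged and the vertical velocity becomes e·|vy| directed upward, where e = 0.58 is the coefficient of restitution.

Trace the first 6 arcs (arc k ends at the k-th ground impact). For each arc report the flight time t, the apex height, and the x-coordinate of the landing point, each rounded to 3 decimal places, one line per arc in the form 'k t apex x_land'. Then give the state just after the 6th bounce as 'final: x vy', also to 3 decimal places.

Arc 1: start y=9.270, vy=13.920 → t=3.339, apex=18.958, x_land=14.258, impact vy=-19.472
  bounce: vy ← 0.58·19.472 = 11.294
Arc 2: start y=0.000, vy=11.294 → t=2.259, apex=6.378, x_land=23.903, impact vy=-11.294
  bounce: vy ← 0.58·11.294 = 6.550
Arc 3: start y=0.000, vy=6.550 → t=1.310, apex=2.145, x_land=29.498, impact vy=-6.550
  bounce: vy ← 0.58·6.550 = 3.799
Arc 4: start y=0.000, vy=3.799 → t=0.760, apex=0.722, x_land=32.742, impact vy=-3.799
  bounce: vy ← 0.58·3.799 = 2.204
Arc 5: start y=0.000, vy=2.204 → t=0.441, apex=0.243, x_land=34.624, impact vy=-2.204
  bounce: vy ← 0.58·2.204 = 1.278
Arc 6: start y=0.000, vy=1.278 → t=0.256, apex=0.082, x_land=35.715, impact vy=-1.278
  bounce: vy ← 0.58·1.278 = 0.741

1 3.339 18.958 14.258
2 2.259 6.378 23.903
3 1.310 2.145 29.498
4 0.760 0.722 32.742
5 0.441 0.243 34.624
6 0.256 0.082 35.715
final: 35.715 0.741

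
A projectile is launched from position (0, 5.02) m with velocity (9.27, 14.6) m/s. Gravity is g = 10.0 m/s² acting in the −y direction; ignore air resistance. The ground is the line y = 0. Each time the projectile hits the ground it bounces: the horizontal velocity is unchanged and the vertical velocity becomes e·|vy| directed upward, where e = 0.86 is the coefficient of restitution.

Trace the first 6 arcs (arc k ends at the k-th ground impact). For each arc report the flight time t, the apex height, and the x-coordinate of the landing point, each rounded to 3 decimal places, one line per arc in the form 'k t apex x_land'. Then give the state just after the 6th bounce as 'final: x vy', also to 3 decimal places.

Arc 1: start y=5.020, vy=14.600 → t=3.231, apex=15.678, x_land=29.949, impact vy=-17.708
  bounce: vy ← 0.86·17.708 = 15.229
Arc 2: start y=0.000, vy=15.229 → t=3.046, apex=11.595, x_land=58.183, impact vy=-15.229
  bounce: vy ← 0.86·15.229 = 13.097
Arc 3: start y=0.000, vy=13.097 → t=2.619, apex=8.576, x_land=82.464, impact vy=-13.097
  bounce: vy ← 0.86·13.097 = 11.263
Arc 4: start y=0.000, vy=11.263 → t=2.253, apex=6.343, x_land=103.346, impact vy=-11.263
  bounce: vy ← 0.86·11.263 = 9.686
Arc 5: start y=0.000, vy=9.686 → t=1.937, apex=4.691, x_land=121.304, impact vy=-9.686
  bounce: vy ← 0.86·9.686 = 8.330
Arc 6: start y=0.000, vy=8.330 → t=1.666, apex=3.470, x_land=136.748, impact vy=-8.330
  bounce: vy ← 0.86·8.330 = 7.164

1 3.231 15.678 29.949
2 3.046 11.595 58.183
3 2.619 8.576 82.464
4 2.253 6.343 103.346
5 1.937 4.691 121.304
6 1.666 3.470 136.748
final: 136.748 7.164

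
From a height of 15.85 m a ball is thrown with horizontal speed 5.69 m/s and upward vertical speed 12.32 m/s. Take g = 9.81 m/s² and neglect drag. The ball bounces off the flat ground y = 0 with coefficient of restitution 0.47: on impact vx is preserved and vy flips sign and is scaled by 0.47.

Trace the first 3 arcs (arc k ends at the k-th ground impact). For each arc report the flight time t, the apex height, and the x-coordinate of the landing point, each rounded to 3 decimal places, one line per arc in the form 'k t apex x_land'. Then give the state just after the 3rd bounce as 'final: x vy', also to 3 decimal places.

Arc 1: start y=15.850, vy=12.320 → t=3.449, apex=23.586, x_land=19.623, impact vy=-21.512
  bounce: vy ← 0.47·21.512 = 10.111
Arc 2: start y=0.000, vy=10.111 → t=2.061, apex=5.210, x_land=31.352, impact vy=-10.111
  bounce: vy ← 0.47·10.111 = 4.752
Arc 3: start y=0.000, vy=4.752 → t=0.969, apex=1.151, x_land=36.864, impact vy=-4.752
  bounce: vy ← 0.47·4.752 = 2.233

1 3.449 23.586 19.623
2 2.061 5.210 31.352
3 0.969 1.151 36.864
final: 36.864 2.233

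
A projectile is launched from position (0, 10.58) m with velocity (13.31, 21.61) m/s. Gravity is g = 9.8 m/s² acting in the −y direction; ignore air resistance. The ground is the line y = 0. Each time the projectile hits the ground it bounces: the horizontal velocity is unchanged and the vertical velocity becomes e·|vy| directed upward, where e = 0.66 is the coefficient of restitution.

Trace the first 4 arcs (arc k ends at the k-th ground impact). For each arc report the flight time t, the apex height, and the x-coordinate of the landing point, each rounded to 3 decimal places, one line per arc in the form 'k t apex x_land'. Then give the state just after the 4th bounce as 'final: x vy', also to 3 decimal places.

Arc 1: start y=10.580, vy=21.610 → t=4.855, apex=34.406, x_land=64.619, impact vy=-25.968
  bounce: vy ← 0.66·25.968 = 17.139
Arc 2: start y=0.000, vy=17.139 → t=3.498, apex=14.987, x_land=111.175, impact vy=-17.139
  bounce: vy ← 0.66·17.139 = 11.312
Arc 3: start y=0.000, vy=11.312 → t=2.309, apex=6.528, x_land=141.902, impact vy=-11.312
  bounce: vy ← 0.66·11.312 = 7.466
Arc 4: start y=0.000, vy=7.466 → t=1.524, apex=2.844, x_land=162.181, impact vy=-7.466
  bounce: vy ← 0.66·7.466 = 4.927

1 4.855 34.406 64.619
2 3.498 14.987 111.175
3 2.309 6.528 141.902
4 1.524 2.844 162.181
final: 162.181 4.927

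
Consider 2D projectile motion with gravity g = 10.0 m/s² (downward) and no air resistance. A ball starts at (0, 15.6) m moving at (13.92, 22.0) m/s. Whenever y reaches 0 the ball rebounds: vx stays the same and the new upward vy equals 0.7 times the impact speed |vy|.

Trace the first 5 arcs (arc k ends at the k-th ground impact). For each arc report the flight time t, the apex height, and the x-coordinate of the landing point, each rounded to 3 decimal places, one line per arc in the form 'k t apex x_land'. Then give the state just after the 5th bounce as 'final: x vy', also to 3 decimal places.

1 5.021 39.800 69.897
2 3.950 19.502 124.880
3 2.765 9.556 163.367
4 1.935 4.682 190.309
5 1.355 2.294 209.168
final: 209.168 4.742

Arc 1: start y=15.600, vy=22.000 → t=5.021, apex=39.800, x_land=69.897, impact vy=-28.213
  bounce: vy ← 0.7·28.213 = 19.749
Arc 2: start y=0.000, vy=19.749 → t=3.950, apex=19.502, x_land=124.880, impact vy=-19.749
  bounce: vy ← 0.7·19.749 = 13.825
Arc 3: start y=0.000, vy=13.825 → t=2.765, apex=9.556, x_land=163.367, impact vy=-13.825
  bounce: vy ← 0.7·13.825 = 9.677
Arc 4: start y=0.000, vy=9.677 → t=1.935, apex=4.682, x_land=190.309, impact vy=-9.677
  bounce: vy ← 0.7·9.677 = 6.774
Arc 5: start y=0.000, vy=6.774 → t=1.355, apex=2.294, x_land=209.168, impact vy=-6.774
  bounce: vy ← 0.7·6.774 = 4.742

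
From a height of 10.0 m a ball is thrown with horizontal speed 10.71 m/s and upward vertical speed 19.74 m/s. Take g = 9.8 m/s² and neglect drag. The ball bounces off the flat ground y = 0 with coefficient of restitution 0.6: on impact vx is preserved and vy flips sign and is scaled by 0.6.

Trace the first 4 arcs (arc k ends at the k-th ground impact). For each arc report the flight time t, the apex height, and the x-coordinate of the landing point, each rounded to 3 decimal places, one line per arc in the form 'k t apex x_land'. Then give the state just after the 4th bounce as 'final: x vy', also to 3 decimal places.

1 4.484 29.881 48.021
2 2.963 10.757 79.758
3 1.778 3.873 98.800
4 1.067 1.394 110.226
final: 110.226 3.136

Arc 1: start y=10.000, vy=19.740 → t=4.484, apex=29.881, x_land=48.021, impact vy=-24.201
  bounce: vy ← 0.6·24.201 = 14.520
Arc 2: start y=0.000, vy=14.520 → t=2.963, apex=10.757, x_land=79.758, impact vy=-14.520
  bounce: vy ← 0.6·14.520 = 8.712
Arc 3: start y=0.000, vy=8.712 → t=1.778, apex=3.873, x_land=98.800, impact vy=-8.712
  bounce: vy ← 0.6·8.712 = 5.227
Arc 4: start y=0.000, vy=5.227 → t=1.067, apex=1.394, x_land=110.226, impact vy=-5.227
  bounce: vy ← 0.6·5.227 = 3.136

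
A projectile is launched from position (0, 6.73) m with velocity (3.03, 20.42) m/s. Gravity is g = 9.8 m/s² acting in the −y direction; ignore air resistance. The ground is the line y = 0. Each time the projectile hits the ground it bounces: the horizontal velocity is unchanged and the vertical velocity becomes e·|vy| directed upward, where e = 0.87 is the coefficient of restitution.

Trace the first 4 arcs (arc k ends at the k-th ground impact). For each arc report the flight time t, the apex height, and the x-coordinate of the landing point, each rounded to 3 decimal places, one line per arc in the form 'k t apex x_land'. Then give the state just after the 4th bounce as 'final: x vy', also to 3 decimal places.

1 4.474 28.004 13.557
2 4.160 21.196 26.161
3 3.619 16.044 37.127
4 3.148 12.143 46.666
final: 46.666 13.422

Arc 1: start y=6.730, vy=20.420 → t=4.474, apex=28.004, x_land=13.557, impact vy=-23.428
  bounce: vy ← 0.87·23.428 = 20.383
Arc 2: start y=0.000, vy=20.383 → t=4.160, apex=21.196, x_land=26.161, impact vy=-20.383
  bounce: vy ← 0.87·20.383 = 17.733
Arc 3: start y=0.000, vy=17.733 → t=3.619, apex=16.044, x_land=37.127, impact vy=-17.733
  bounce: vy ← 0.87·17.733 = 15.428
Arc 4: start y=0.000, vy=15.428 → t=3.148, apex=12.143, x_land=46.666, impact vy=-15.428
  bounce: vy ← 0.87·15.428 = 13.422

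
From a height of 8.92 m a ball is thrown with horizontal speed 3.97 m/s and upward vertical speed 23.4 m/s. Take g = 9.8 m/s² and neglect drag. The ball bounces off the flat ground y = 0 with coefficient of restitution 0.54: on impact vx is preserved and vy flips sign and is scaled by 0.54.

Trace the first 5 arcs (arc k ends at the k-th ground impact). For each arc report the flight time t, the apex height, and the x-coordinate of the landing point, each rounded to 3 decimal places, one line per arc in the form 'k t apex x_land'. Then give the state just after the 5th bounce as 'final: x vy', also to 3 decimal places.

1 5.130 36.857 20.367
2 2.962 10.747 32.127
3 1.599 3.134 38.476
4 0.864 0.914 41.905
5 0.466 0.266 43.757
final: 43.757 1.234

Arc 1: start y=8.920, vy=23.400 → t=5.130, apex=36.857, x_land=20.367, impact vy=-26.877
  bounce: vy ← 0.54·26.877 = 14.514
Arc 2: start y=0.000, vy=14.514 → t=2.962, apex=10.747, x_land=32.127, impact vy=-14.514
  bounce: vy ← 0.54·14.514 = 7.837
Arc 3: start y=0.000, vy=7.837 → t=1.599, apex=3.134, x_land=38.476, impact vy=-7.837
  bounce: vy ← 0.54·7.837 = 4.232
Arc 4: start y=0.000, vy=4.232 → t=0.864, apex=0.914, x_land=41.905, impact vy=-4.232
  bounce: vy ← 0.54·4.232 = 2.285
Arc 5: start y=0.000, vy=2.285 → t=0.466, apex=0.266, x_land=43.757, impact vy=-2.285
  bounce: vy ← 0.54·2.285 = 1.234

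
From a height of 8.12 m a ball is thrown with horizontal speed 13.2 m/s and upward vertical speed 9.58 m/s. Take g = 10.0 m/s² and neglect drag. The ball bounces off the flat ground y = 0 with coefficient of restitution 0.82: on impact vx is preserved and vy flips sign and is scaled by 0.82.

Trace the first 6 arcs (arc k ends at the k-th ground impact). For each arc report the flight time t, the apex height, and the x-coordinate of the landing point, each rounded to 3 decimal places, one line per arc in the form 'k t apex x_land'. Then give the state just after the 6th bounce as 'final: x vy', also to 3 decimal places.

1 2.552 12.709 33.690
2 2.615 8.545 68.203
3 2.144 5.746 96.504
4 1.758 3.864 119.711
5 1.442 2.598 138.740
6 1.182 1.747 154.345
final: 154.345 4.847

Arc 1: start y=8.120, vy=9.580 → t=2.552, apex=12.709, x_land=33.690, impact vy=-15.943
  bounce: vy ← 0.82·15.943 = 13.073
Arc 2: start y=0.000, vy=13.073 → t=2.615, apex=8.545, x_land=68.203, impact vy=-13.073
  bounce: vy ← 0.82·13.073 = 10.720
Arc 3: start y=0.000, vy=10.720 → t=2.144, apex=5.746, x_land=96.504, impact vy=-10.720
  bounce: vy ← 0.82·10.720 = 8.790
Arc 4: start y=0.000, vy=8.790 → t=1.758, apex=3.864, x_land=119.711, impact vy=-8.790
  bounce: vy ← 0.82·8.790 = 7.208
Arc 5: start y=0.000, vy=7.208 → t=1.442, apex=2.598, x_land=138.740, impact vy=-7.208
  bounce: vy ← 0.82·7.208 = 5.911
Arc 6: start y=0.000, vy=5.911 → t=1.182, apex=1.747, x_land=154.345, impact vy=-5.911
  bounce: vy ← 0.82·5.911 = 4.847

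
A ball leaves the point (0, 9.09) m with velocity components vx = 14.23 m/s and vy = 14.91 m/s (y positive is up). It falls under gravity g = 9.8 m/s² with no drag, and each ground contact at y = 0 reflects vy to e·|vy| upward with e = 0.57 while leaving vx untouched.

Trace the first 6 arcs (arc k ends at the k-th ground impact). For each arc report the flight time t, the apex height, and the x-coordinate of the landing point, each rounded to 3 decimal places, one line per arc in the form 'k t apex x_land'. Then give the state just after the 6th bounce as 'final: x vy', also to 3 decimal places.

Arc 1: start y=9.090, vy=14.910 → t=3.563, apex=20.432, x_land=50.708, impact vy=-20.012
  bounce: vy ← 0.57·20.012 = 11.407
Arc 2: start y=0.000, vy=11.407 → t=2.328, apex=6.638, x_land=83.834, impact vy=-11.407
  bounce: vy ← 0.57·11.407 = 6.502
Arc 3: start y=0.000, vy=6.502 → t=1.327, apex=2.157, x_land=102.716, impact vy=-6.502
  bounce: vy ← 0.57·6.502 = 3.706
Arc 4: start y=0.000, vy=3.706 → t=0.756, apex=0.701, x_land=113.478, impact vy=-3.706
  bounce: vy ← 0.57·3.706 = 2.112
Arc 5: start y=0.000, vy=2.112 → t=0.431, apex=0.228, x_land=119.613, impact vy=-2.112
  bounce: vy ← 0.57·2.112 = 1.204
Arc 6: start y=0.000, vy=1.204 → t=0.246, apex=0.074, x_land=123.110, impact vy=-1.204
  bounce: vy ← 0.57·1.204 = 0.686

1 3.563 20.432 50.708
2 2.328 6.638 83.834
3 1.327 2.157 102.716
4 0.756 0.701 113.478
5 0.431 0.228 119.613
6 0.246 0.074 123.110
final: 123.110 0.686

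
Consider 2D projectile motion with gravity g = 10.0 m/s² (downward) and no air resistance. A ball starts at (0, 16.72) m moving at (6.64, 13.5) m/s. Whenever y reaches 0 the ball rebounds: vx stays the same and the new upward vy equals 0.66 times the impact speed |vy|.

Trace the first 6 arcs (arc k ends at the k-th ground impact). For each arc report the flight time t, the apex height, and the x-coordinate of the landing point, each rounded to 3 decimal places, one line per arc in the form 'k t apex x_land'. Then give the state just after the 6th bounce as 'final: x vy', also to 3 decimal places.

1 3.623 25.832 24.057
2 3.000 11.253 43.979
3 1.980 4.902 57.128
4 1.307 2.135 65.806
5 0.863 0.930 71.534
6 0.569 0.405 75.314
final: 75.314 1.879

Arc 1: start y=16.720, vy=13.500 → t=3.623, apex=25.832, x_land=24.057, impact vy=-22.730
  bounce: vy ← 0.66·22.730 = 15.002
Arc 2: start y=0.000, vy=15.002 → t=3.000, apex=11.253, x_land=43.979, impact vy=-15.002
  bounce: vy ← 0.66·15.002 = 9.901
Arc 3: start y=0.000, vy=9.901 → t=1.980, apex=4.902, x_land=57.128, impact vy=-9.901
  bounce: vy ← 0.66·9.901 = 6.535
Arc 4: start y=0.000, vy=6.535 → t=1.307, apex=2.135, x_land=65.806, impact vy=-6.535
  bounce: vy ← 0.66·6.535 = 4.313
Arc 5: start y=0.000, vy=4.313 → t=0.863, apex=0.930, x_land=71.534, impact vy=-4.313
  bounce: vy ← 0.66·4.313 = 2.847
Arc 6: start y=0.000, vy=2.847 → t=0.569, apex=0.405, x_land=75.314, impact vy=-2.847
  bounce: vy ← 0.66·2.847 = 1.879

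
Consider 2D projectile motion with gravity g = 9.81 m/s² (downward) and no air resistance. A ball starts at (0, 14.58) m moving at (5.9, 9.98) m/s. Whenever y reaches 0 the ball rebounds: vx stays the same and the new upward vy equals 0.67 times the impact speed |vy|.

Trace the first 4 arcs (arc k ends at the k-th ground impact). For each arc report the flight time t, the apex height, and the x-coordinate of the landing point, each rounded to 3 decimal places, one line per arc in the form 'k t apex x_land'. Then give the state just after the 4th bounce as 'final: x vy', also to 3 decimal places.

Arc 1: start y=14.580, vy=9.980 → t=3.019, apex=19.656, x_land=17.813, impact vy=-19.638
  bounce: vy ← 0.67·19.638 = 13.158
Arc 2: start y=0.000, vy=13.158 → t=2.682, apex=8.824, x_land=33.640, impact vy=-13.158
  bounce: vy ← 0.67·13.158 = 8.816
Arc 3: start y=0.000, vy=8.816 → t=1.797, apex=3.961, x_land=44.244, impact vy=-8.816
  bounce: vy ← 0.67·8.816 = 5.906
Arc 4: start y=0.000, vy=5.906 → t=1.204, apex=1.778, x_land=51.348, impact vy=-5.906
  bounce: vy ← 0.67·5.906 = 3.957

1 3.019 19.656 17.813
2 2.682 8.824 33.640
3 1.797 3.961 44.244
4 1.204 1.778 51.348
final: 51.348 3.957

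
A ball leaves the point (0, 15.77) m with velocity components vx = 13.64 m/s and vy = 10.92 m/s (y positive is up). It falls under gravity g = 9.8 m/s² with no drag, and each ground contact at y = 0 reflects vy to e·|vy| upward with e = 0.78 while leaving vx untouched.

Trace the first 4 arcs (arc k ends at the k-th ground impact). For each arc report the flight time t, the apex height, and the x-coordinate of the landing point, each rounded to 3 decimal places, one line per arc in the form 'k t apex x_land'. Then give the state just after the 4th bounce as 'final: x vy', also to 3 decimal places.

1 3.226 21.854 44.005
2 3.295 13.296 88.942
3 2.570 8.089 123.993
4 2.004 4.922 151.333
final: 151.333 7.661

Arc 1: start y=15.770, vy=10.920 → t=3.226, apex=21.854, x_land=44.005, impact vy=-20.696
  bounce: vy ← 0.78·20.696 = 16.143
Arc 2: start y=0.000, vy=16.143 → t=3.295, apex=13.296, x_land=88.942, impact vy=-16.143
  bounce: vy ← 0.78·16.143 = 12.592
Arc 3: start y=0.000, vy=12.592 → t=2.570, apex=8.089, x_land=123.993, impact vy=-12.592
  bounce: vy ← 0.78·12.592 = 9.821
Arc 4: start y=0.000, vy=9.821 → t=2.004, apex=4.922, x_land=151.333, impact vy=-9.821
  bounce: vy ← 0.78·9.821 = 7.661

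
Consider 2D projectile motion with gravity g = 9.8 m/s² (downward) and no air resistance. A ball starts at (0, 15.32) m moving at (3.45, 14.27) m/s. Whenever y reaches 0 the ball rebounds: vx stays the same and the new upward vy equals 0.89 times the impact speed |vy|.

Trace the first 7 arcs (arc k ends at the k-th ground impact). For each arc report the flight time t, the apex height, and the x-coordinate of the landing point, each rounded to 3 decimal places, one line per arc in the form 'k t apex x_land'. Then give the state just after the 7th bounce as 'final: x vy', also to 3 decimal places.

Arc 1: start y=15.320, vy=14.270 → t=3.747, apex=25.709, x_land=12.926, impact vy=-22.448
  bounce: vy ← 0.89·22.448 = 19.979
Arc 2: start y=0.000, vy=19.979 → t=4.077, apex=20.364, x_land=26.993, impact vy=-19.979
  bounce: vy ← 0.89·19.979 = 17.781
Arc 3: start y=0.000, vy=17.781 → t=3.629, apex=16.131, x_land=39.512, impact vy=-17.781
  bounce: vy ← 0.89·17.781 = 15.825
Arc 4: start y=0.000, vy=15.825 → t=3.230, apex=12.777, x_land=50.654, impact vy=-15.825
  bounce: vy ← 0.89·15.825 = 14.084
Arc 5: start y=0.000, vy=14.084 → t=2.874, apex=10.121, x_land=60.571, impact vy=-14.084
  bounce: vy ← 0.89·14.084 = 12.535
Arc 6: start y=0.000, vy=12.535 → t=2.558, apex=8.017, x_land=69.396, impact vy=-12.535
  bounce: vy ← 0.89·12.535 = 11.156
Arc 7: start y=0.000, vy=11.156 → t=2.277, apex=6.350, x_land=77.251, impact vy=-11.156
  bounce: vy ← 0.89·11.156 = 9.929

1 3.747 25.709 12.926
2 4.077 20.364 26.993
3 3.629 16.131 39.512
4 3.230 12.777 50.654
5 2.874 10.121 60.571
6 2.558 8.017 69.396
7 2.277 6.350 77.251
final: 77.251 9.929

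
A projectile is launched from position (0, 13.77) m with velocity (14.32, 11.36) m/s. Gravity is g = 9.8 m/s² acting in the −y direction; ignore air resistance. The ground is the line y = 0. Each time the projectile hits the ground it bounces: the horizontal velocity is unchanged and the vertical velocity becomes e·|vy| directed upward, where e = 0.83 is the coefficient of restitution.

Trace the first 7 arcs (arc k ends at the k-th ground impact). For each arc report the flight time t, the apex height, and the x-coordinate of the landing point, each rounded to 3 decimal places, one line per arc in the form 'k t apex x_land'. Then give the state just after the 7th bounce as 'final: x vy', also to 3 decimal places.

1 3.197 20.354 45.785
2 3.383 14.022 94.234
3 2.808 9.660 134.446
4 2.331 6.655 167.822
5 1.935 4.584 195.524
6 1.606 3.158 218.517
7 1.333 2.176 237.601
final: 237.601 5.420

Arc 1: start y=13.770, vy=11.360 → t=3.197, apex=20.354, x_land=45.785, impact vy=-19.974
  bounce: vy ← 0.83·19.974 = 16.578
Arc 2: start y=0.000, vy=16.578 → t=3.383, apex=14.022, x_land=94.234, impact vy=-16.578
  bounce: vy ← 0.83·16.578 = 13.760
Arc 3: start y=0.000, vy=13.760 → t=2.808, apex=9.660, x_land=134.446, impact vy=-13.760
  bounce: vy ← 0.83·13.760 = 11.421
Arc 4: start y=0.000, vy=11.421 → t=2.331, apex=6.655, x_land=167.822, impact vy=-11.421
  bounce: vy ← 0.83·11.421 = 9.479
Arc 5: start y=0.000, vy=9.479 → t=1.935, apex=4.584, x_land=195.524, impact vy=-9.479
  bounce: vy ← 0.83·9.479 = 7.868
Arc 6: start y=0.000, vy=7.868 → t=1.606, apex=3.158, x_land=218.517, impact vy=-7.868
  bounce: vy ← 0.83·7.868 = 6.530
Arc 7: start y=0.000, vy=6.530 → t=1.333, apex=2.176, x_land=237.601, impact vy=-6.530
  bounce: vy ← 0.83·6.530 = 5.420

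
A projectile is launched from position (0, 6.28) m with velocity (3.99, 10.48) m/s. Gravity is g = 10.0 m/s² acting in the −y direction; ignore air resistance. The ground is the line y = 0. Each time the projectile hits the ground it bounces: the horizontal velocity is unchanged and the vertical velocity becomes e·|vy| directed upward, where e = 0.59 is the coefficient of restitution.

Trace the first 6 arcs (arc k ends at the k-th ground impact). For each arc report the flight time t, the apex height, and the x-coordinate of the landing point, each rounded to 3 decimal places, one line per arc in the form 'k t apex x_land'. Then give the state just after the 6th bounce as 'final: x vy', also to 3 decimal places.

1 2.582 11.772 10.304
2 1.811 4.098 17.528
3 1.068 1.426 21.790
4 0.630 0.497 24.305
5 0.372 0.173 25.788
6 0.219 0.060 26.664
final: 26.664 0.647

Arc 1: start y=6.280, vy=10.480 → t=2.582, apex=11.772, x_land=10.304, impact vy=-15.344
  bounce: vy ← 0.59·15.344 = 9.053
Arc 2: start y=0.000, vy=9.053 → t=1.811, apex=4.098, x_land=17.528, impact vy=-9.053
  bounce: vy ← 0.59·9.053 = 5.341
Arc 3: start y=0.000, vy=5.341 → t=1.068, apex=1.426, x_land=21.790, impact vy=-5.341
  bounce: vy ← 0.59·5.341 = 3.151
Arc 4: start y=0.000, vy=3.151 → t=0.630, apex=0.497, x_land=24.305, impact vy=-3.151
  bounce: vy ← 0.59·3.151 = 1.859
Arc 5: start y=0.000, vy=1.859 → t=0.372, apex=0.173, x_land=25.788, impact vy=-1.859
  bounce: vy ← 0.59·1.859 = 1.097
Arc 6: start y=0.000, vy=1.097 → t=0.219, apex=0.060, x_land=26.664, impact vy=-1.097
  bounce: vy ← 0.59·1.097 = 0.647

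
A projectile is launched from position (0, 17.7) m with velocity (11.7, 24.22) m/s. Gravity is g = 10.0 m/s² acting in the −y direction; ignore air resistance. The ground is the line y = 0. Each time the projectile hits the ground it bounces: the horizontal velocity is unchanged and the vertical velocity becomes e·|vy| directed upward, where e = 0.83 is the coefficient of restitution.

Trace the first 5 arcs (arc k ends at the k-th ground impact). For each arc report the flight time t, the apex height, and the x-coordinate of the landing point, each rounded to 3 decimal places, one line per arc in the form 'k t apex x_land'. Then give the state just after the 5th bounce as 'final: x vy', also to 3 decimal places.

1 5.489 47.030 64.221
2 5.091 32.399 123.787
3 4.226 22.320 173.226
4 3.507 15.376 214.261
5 2.911 10.593 248.320
final: 248.320 12.081

Arc 1: start y=17.700, vy=24.220 → t=5.489, apex=47.030, x_land=64.221, impact vy=-30.669
  bounce: vy ← 0.83·30.669 = 25.456
Arc 2: start y=0.000, vy=25.456 → t=5.091, apex=32.399, x_land=123.787, impact vy=-25.456
  bounce: vy ← 0.83·25.456 = 21.128
Arc 3: start y=0.000, vy=21.128 → t=4.226, apex=22.320, x_land=173.226, impact vy=-21.128
  bounce: vy ← 0.83·21.128 = 17.536
Arc 4: start y=0.000, vy=17.536 → t=3.507, apex=15.376, x_land=214.261, impact vy=-17.536
  bounce: vy ← 0.83·17.536 = 14.555
Arc 5: start y=0.000, vy=14.555 → t=2.911, apex=10.593, x_land=248.320, impact vy=-14.555
  bounce: vy ← 0.83·14.555 = 12.081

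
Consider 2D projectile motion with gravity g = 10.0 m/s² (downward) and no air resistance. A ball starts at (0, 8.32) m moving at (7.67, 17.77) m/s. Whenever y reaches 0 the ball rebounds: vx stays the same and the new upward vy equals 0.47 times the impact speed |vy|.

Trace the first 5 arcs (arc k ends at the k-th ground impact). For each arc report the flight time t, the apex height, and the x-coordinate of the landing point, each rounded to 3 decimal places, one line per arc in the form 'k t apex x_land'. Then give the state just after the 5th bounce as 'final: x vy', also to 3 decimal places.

Arc 1: start y=8.320, vy=17.770 → t=3.973, apex=24.109, x_land=30.472, impact vy=-21.958
  bounce: vy ← 0.47·21.958 = 10.320
Arc 2: start y=0.000, vy=10.320 → t=2.064, apex=5.326, x_land=46.303, impact vy=-10.320
  bounce: vy ← 0.47·10.320 = 4.851
Arc 3: start y=0.000, vy=4.851 → t=0.970, apex=1.176, x_land=53.744, impact vy=-4.851
  bounce: vy ← 0.47·4.851 = 2.280
Arc 4: start y=0.000, vy=2.280 → t=0.456, apex=0.260, x_land=57.241, impact vy=-2.280
  bounce: vy ← 0.47·2.280 = 1.072
Arc 5: start y=0.000, vy=1.072 → t=0.214, apex=0.057, x_land=58.885, impact vy=-1.072
  bounce: vy ← 0.47·1.072 = 0.504

1 3.973 24.109 30.472
2 2.064 5.326 46.303
3 0.970 1.176 53.744
4 0.456 0.260 57.241
5 0.214 0.057 58.885
final: 58.885 0.504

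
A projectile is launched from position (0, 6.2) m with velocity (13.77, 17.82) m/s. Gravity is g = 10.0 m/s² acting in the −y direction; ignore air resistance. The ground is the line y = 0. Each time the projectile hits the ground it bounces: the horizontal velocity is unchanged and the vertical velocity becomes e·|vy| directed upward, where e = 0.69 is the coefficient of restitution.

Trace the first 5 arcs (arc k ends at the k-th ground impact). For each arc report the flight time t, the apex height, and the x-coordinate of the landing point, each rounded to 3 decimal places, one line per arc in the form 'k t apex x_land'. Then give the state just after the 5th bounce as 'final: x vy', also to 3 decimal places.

Arc 1: start y=6.200, vy=17.820 → t=3.883, apex=22.078, x_land=53.473, impact vy=-21.013
  bounce: vy ← 0.69·21.013 = 14.499
Arc 2: start y=0.000, vy=14.499 → t=2.900, apex=10.511, x_land=93.404, impact vy=-14.499
  bounce: vy ← 0.69·14.499 = 10.004
Arc 3: start y=0.000, vy=10.004 → t=2.001, apex=5.004, x_land=120.956, impact vy=-10.004
  bounce: vy ← 0.69·10.004 = 6.903
Arc 4: start y=0.000, vy=6.903 → t=1.381, apex=2.383, x_land=139.967, impact vy=-6.903
  bounce: vy ← 0.69·6.903 = 4.763
Arc 5: start y=0.000, vy=4.763 → t=0.953, apex=1.134, x_land=153.084, impact vy=-4.763
  bounce: vy ← 0.69·4.763 = 3.287

1 3.883 22.078 53.473
2 2.900 10.511 93.404
3 2.001 5.004 120.956
4 1.381 2.383 139.967
5 0.953 1.134 153.084
final: 153.084 3.287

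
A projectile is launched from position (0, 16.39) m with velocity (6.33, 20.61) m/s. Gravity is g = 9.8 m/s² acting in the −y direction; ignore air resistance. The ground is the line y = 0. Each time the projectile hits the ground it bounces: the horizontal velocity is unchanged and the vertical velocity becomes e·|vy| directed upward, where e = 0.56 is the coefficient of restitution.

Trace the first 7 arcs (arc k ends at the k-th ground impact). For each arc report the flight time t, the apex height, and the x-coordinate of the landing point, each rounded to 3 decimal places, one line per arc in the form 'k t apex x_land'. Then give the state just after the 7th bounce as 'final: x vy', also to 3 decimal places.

Arc 1: start y=16.390, vy=20.610 → t=4.890, apex=38.062, x_land=30.955, impact vy=-27.313
  bounce: vy ← 0.56·27.313 = 15.295
Arc 2: start y=0.000, vy=15.295 → t=3.122, apex=11.936, x_land=50.714, impact vy=-15.295
  bounce: vy ← 0.56·15.295 = 8.565
Arc 3: start y=0.000, vy=8.565 → t=1.748, apex=3.743, x_land=61.779, impact vy=-8.565
  bounce: vy ← 0.56·8.565 = 4.797
Arc 4: start y=0.000, vy=4.797 → t=0.979, apex=1.174, x_land=67.975, impact vy=-4.797
  bounce: vy ← 0.56·4.797 = 2.686
Arc 5: start y=0.000, vy=2.686 → t=0.548, apex=0.368, x_land=71.445, impact vy=-2.686
  bounce: vy ← 0.56·2.686 = 1.504
Arc 6: start y=0.000, vy=1.504 → t=0.307, apex=0.115, x_land=73.389, impact vy=-1.504
  bounce: vy ← 0.56·1.504 = 0.842
Arc 7: start y=0.000, vy=0.842 → t=0.172, apex=0.036, x_land=74.477, impact vy=-0.842
  bounce: vy ← 0.56·0.842 = 0.472

1 4.890 38.062 30.955
2 3.122 11.936 50.714
3 1.748 3.743 61.779
4 0.979 1.174 67.975
5 0.548 0.368 71.445
6 0.307 0.115 73.389
7 0.172 0.036 74.477
final: 74.477 0.472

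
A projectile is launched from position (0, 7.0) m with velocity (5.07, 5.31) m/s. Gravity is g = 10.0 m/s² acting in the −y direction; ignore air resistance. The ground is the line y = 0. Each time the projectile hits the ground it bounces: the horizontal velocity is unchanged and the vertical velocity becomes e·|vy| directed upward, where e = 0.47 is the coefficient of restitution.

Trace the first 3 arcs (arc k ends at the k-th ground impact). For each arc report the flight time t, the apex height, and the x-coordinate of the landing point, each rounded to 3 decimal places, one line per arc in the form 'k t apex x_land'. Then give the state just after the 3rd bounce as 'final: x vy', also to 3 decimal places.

Arc 1: start y=7.000, vy=5.310 → t=1.828, apex=8.410, x_land=9.267, impact vy=-12.969
  bounce: vy ← 0.47·12.969 = 6.095
Arc 2: start y=0.000, vy=6.095 → t=1.219, apex=1.858, x_land=15.448, impact vy=-6.095
  bounce: vy ← 0.47·6.095 = 2.865
Arc 3: start y=0.000, vy=2.865 → t=0.573, apex=0.410, x_land=18.353, impact vy=-2.865
  bounce: vy ← 0.47·2.865 = 1.346

1 1.828 8.410 9.267
2 1.219 1.858 15.448
3 0.573 0.410 18.353
final: 18.353 1.346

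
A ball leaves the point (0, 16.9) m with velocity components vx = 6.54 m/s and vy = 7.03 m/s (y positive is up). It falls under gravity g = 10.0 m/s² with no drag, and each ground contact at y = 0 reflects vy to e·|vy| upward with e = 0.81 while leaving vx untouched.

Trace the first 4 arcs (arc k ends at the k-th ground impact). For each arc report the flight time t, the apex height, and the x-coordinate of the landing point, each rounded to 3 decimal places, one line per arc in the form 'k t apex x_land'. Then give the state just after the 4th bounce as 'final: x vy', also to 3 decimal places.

1 2.671 19.371 17.470
2 3.189 12.709 38.324
3 2.583 8.339 55.216
4 2.092 5.471 68.898
final: 68.898 8.473

Arc 1: start y=16.900, vy=7.030 → t=2.671, apex=19.371, x_land=17.470, impact vy=-19.683
  bounce: vy ← 0.81·19.683 = 15.943
Arc 2: start y=0.000, vy=15.943 → t=3.189, apex=12.709, x_land=38.324, impact vy=-15.943
  bounce: vy ← 0.81·15.943 = 12.914
Arc 3: start y=0.000, vy=12.914 → t=2.583, apex=8.339, x_land=55.216, impact vy=-12.914
  bounce: vy ← 0.81·12.914 = 10.460
Arc 4: start y=0.000, vy=10.460 → t=2.092, apex=5.471, x_land=68.898, impact vy=-10.460
  bounce: vy ← 0.81·10.460 = 8.473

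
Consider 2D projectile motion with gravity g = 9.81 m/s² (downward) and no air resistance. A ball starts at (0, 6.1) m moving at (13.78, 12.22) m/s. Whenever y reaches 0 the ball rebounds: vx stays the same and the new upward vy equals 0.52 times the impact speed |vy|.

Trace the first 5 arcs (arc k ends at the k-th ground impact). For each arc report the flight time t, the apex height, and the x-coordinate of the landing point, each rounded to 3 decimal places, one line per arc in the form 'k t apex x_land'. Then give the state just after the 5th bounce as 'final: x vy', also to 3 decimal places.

1 2.918 13.711 40.204
2 1.739 3.707 64.165
3 0.904 1.002 76.625
4 0.470 0.271 83.103
5 0.244 0.073 86.473
final: 86.473 0.624

Arc 1: start y=6.100, vy=12.220 → t=2.918, apex=13.711, x_land=40.204, impact vy=-16.402
  bounce: vy ← 0.52·16.402 = 8.529
Arc 2: start y=0.000, vy=8.529 → t=1.739, apex=3.707, x_land=64.165, impact vy=-8.529
  bounce: vy ← 0.52·8.529 = 4.435
Arc 3: start y=0.000, vy=4.435 → t=0.904, apex=1.002, x_land=76.625, impact vy=-4.435
  bounce: vy ← 0.52·4.435 = 2.306
Arc 4: start y=0.000, vy=2.306 → t=0.470, apex=0.271, x_land=83.103, impact vy=-2.306
  bounce: vy ← 0.52·2.306 = 1.199
Arc 5: start y=0.000, vy=1.199 → t=0.244, apex=0.073, x_land=86.473, impact vy=-1.199
  bounce: vy ← 0.52·1.199 = 0.624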